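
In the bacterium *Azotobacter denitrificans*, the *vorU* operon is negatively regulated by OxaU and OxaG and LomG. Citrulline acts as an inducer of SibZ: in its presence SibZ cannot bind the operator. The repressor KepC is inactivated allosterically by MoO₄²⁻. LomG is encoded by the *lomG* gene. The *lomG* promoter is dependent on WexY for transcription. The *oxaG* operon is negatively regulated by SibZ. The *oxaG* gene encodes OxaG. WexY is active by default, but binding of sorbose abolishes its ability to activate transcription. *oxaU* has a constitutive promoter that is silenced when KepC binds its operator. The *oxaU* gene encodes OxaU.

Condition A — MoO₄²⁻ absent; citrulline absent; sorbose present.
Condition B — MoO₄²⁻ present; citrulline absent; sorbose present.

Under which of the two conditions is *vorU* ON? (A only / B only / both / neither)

Condition A:
MoO₄²⁻ is absent, so KepC is active.
With repressor KepC bound, *oxaU* is not transcribed.
So OxaU is not produced.
Citrulline is absent, so SibZ is active.
With repressor SibZ bound, *oxaG* is not transcribed.
So OxaG is not produced.
Sorbose is present, so WexY is inactive.
Required activator WexY is absent, so *lomG* is not transcribed.
So LomG is not produced.
With no repressor bound, *vorU* is transcribed.
→ *vorU* is ON in A.
Condition B:
MoO₄²⁻ is present, so KepC is inactive.
With no repressor bound, *oxaU* is transcribed.
So OxaU is produced and active.
Citrulline is absent, so SibZ is active.
With repressor SibZ bound, *oxaG* is not transcribed.
So OxaG is not produced.
Sorbose is present, so WexY is inactive.
Required activator WexY is absent, so *lomG* is not transcribed.
So LomG is not produced.
With repressor OxaU bound, *vorU* is not transcribed.
→ *vorU* is OFF in B.

A only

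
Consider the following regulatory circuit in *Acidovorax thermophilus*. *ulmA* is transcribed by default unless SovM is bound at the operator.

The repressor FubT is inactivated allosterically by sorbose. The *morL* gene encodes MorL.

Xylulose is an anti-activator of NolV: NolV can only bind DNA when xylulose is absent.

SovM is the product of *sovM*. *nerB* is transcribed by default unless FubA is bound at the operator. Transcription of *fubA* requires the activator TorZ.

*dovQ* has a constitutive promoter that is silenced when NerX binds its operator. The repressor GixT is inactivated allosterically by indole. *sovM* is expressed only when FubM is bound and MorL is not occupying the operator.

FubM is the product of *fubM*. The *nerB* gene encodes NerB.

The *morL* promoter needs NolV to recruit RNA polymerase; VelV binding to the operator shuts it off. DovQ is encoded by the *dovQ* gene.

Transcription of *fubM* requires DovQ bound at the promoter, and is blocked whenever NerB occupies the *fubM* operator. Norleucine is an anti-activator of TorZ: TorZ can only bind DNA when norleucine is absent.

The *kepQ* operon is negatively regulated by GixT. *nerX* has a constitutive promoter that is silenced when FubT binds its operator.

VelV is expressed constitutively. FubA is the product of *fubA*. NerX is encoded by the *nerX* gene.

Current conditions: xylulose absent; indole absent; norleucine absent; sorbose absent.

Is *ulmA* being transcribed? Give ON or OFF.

OFF

Norleucine is absent, so TorZ is active.
No repressor is bound and TorZ is active, so *fubA* is transcribed.
So FubA is produced and active.
With repressor FubA bound, *nerB* is not transcribed.
So NerB is not produced.
Sorbose is absent, so FubT is active.
With repressor FubT bound, *nerX* is not transcribed.
So NerX is not produced.
With no repressor bound, *dovQ* is transcribed.
So DovQ is produced and active.
No repressor is bound and DovQ is active, so *fubM* is transcribed.
So FubM is produced and active.
VelV is produced constitutively and is active.
Xylulose is absent, so NolV is active.
With repressor VelV bound, *morL* is not transcribed.
So MorL is not produced.
No repressor is bound and FubM is active, so *sovM* is transcribed.
So SovM is produced and active.
With repressor SovM bound, *ulmA* is not transcribed.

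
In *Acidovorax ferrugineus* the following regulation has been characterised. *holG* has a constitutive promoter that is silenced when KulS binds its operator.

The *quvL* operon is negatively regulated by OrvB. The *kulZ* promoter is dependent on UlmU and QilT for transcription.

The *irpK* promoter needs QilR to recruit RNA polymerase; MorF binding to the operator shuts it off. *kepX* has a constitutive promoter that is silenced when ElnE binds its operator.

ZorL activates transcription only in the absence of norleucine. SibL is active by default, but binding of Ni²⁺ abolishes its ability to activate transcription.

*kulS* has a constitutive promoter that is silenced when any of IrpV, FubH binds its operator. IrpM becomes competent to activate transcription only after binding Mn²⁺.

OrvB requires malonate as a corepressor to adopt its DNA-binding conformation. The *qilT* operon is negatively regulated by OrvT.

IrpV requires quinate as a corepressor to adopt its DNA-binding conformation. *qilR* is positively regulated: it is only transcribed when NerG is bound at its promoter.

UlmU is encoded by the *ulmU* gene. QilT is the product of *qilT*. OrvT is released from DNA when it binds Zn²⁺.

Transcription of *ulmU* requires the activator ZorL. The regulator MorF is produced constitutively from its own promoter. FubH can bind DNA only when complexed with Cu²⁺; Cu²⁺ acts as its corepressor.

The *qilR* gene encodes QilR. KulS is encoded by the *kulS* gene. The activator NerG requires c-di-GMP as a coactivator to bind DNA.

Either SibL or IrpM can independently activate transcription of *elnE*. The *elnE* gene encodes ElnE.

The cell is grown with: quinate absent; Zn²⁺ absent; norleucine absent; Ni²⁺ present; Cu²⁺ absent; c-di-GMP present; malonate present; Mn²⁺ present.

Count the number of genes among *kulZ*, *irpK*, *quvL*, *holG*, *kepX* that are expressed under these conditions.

0

Norleucine is absent, so ZorL is active.
No repressor is bound and ZorL is active, so *ulmU* is transcribed.
So UlmU is produced and active.
Zn²⁺ is absent, so OrvT is active.
With repressor OrvT bound, *qilT* is not transcribed.
So QilT is not produced.
Required activator QilT is absent, so *kulZ* is not transcribed.
→ *kulZ* is OFF.
MorF is produced constitutively and is active.
c-di-GMP is present, so NerG is active.
No repressor is bound and NerG is active, so *qilR* is transcribed.
So QilR is produced and active.
With repressor MorF bound, *irpK* is not transcribed.
→ *irpK* is OFF.
Malonate is present, so OrvB is active.
With repressor OrvB bound, *quvL* is not transcribed.
→ *quvL* is OFF.
Quinate is absent, so IrpV is inactive.
Cu²⁺ is absent, so FubH is inactive.
With no repressor bound, *kulS* is transcribed.
So KulS is produced and active.
With repressor KulS bound, *holG* is not transcribed.
→ *holG* is OFF.
Ni²⁺ is present, so SibL is inactive.
Mn²⁺ is present, so IrpM is active.
Activator IrpM is present, so *elnE* is transcribed.
So ElnE is produced and active.
With repressor ElnE bound, *kepX* is not transcribed.
→ *kepX* is OFF.
0 of the 5 genes are transcribed.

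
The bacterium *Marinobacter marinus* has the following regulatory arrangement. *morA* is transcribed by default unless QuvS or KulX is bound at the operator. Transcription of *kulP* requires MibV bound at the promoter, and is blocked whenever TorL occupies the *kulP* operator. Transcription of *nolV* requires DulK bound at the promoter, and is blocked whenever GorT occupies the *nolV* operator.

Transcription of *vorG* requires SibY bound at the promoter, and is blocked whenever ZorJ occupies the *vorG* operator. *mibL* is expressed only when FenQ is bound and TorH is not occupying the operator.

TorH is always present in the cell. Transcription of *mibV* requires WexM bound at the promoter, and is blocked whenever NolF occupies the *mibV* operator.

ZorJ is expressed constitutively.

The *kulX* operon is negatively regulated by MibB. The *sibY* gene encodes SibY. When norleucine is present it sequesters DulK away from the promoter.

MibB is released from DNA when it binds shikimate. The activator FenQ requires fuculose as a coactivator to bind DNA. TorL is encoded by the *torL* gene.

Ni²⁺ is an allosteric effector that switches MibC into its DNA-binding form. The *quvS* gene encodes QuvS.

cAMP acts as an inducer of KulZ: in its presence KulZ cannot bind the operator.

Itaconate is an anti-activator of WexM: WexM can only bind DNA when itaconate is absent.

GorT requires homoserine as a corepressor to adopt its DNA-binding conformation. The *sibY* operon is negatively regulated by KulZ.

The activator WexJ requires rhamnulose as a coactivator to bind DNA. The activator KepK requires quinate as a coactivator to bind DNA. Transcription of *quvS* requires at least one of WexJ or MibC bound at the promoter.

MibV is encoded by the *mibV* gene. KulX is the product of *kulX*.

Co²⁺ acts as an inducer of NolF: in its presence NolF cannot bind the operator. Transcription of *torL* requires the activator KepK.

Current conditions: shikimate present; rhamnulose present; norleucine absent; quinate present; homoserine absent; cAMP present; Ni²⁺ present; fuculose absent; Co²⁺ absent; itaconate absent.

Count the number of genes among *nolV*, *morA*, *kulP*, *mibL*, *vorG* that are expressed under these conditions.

Norleucine is absent, so DulK is active.
Homoserine is absent, so GorT is inactive.
No repressor is bound and DulK is active, so *nolV* is transcribed.
→ *nolV* is ON.
Rhamnulose is present, so WexJ is active.
Ni²⁺ is present, so MibC is active.
Activator WexJ is present, so *quvS* is transcribed.
So QuvS is produced and active.
Shikimate is present, so MibB is inactive.
With no repressor bound, *kulX* is transcribed.
So KulX is produced and active.
With repressor QuvS bound, *morA* is not transcribed.
→ *morA* is OFF.
Quinate is present, so KepK is active.
No repressor is bound and KepK is active, so *torL* is transcribed.
So TorL is produced and active.
Itaconate is absent, so WexM is active.
Co²⁺ is absent, so NolF is active.
With repressor NolF bound, *mibV* is not transcribed.
So MibV is not produced.
With repressor TorL bound, *kulP* is not transcribed.
→ *kulP* is OFF.
Fuculose is absent, so FenQ is inactive.
TorH is produced constitutively and is active.
With repressor TorH bound, *mibL* is not transcribed.
→ *mibL* is OFF.
ZorJ is produced constitutively and is active.
cAMP is present, so KulZ is inactive.
With no repressor bound, *sibY* is transcribed.
So SibY is produced and active.
With repressor ZorJ bound, *vorG* is not transcribed.
→ *vorG* is OFF.
1 of the 5 genes is transcribed.

1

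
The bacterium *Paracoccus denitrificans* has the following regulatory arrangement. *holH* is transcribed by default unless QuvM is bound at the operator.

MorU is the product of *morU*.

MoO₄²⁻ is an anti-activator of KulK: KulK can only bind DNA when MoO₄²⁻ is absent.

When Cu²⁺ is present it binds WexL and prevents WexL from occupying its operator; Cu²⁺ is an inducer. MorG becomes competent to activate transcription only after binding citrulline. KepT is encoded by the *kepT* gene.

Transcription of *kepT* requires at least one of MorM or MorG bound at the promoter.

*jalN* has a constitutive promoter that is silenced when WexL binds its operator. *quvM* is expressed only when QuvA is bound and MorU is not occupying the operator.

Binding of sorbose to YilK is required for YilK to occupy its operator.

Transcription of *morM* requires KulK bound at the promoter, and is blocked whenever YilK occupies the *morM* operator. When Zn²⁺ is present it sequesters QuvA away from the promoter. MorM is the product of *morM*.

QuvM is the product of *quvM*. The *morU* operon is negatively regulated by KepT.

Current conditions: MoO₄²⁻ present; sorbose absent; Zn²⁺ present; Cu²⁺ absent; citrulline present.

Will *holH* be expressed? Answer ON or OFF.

ON

MoO₄²⁻ is present, so KulK is inactive.
Sorbose is absent, so YilK is inactive.
Required activator KulK is absent, so *morM* is not transcribed.
So MorM is not produced.
Citrulline is present, so MorG is active.
Activator MorG is present, so *kepT* is transcribed.
So KepT is produced and active.
With repressor KepT bound, *morU* is not transcribed.
So MorU is not produced.
Zn²⁺ is present, so QuvA is inactive.
Required activator QuvA is absent, so *quvM* is not transcribed.
So QuvM is not produced.
With no repressor bound, *holH* is transcribed.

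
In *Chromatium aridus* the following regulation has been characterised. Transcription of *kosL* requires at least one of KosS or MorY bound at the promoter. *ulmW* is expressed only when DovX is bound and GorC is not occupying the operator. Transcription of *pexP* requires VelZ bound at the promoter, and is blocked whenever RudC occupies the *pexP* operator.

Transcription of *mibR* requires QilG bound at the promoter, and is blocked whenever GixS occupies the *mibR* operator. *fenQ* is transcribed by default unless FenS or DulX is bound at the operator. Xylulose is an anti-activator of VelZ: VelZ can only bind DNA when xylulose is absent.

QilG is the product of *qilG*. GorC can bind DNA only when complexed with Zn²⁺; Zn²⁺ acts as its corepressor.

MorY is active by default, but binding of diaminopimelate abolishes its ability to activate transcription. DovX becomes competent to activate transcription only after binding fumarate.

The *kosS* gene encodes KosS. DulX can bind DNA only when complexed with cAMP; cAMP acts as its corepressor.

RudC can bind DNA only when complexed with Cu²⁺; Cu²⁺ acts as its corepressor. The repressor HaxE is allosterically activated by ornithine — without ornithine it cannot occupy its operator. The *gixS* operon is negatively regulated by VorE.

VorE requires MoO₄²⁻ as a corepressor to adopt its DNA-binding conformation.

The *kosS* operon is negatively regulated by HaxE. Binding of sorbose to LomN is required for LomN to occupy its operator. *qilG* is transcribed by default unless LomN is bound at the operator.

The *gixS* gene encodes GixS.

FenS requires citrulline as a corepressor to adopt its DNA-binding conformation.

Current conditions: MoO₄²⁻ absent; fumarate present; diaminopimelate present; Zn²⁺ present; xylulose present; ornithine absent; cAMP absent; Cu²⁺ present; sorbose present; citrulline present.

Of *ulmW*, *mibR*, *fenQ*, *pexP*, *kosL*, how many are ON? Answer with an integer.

Zn²⁺ is present, so GorC is active.
Fumarate is present, so DovX is active.
With repressor GorC bound, *ulmW* is not transcribed.
→ *ulmW* is OFF.
Sorbose is present, so LomN is active.
With repressor LomN bound, *qilG* is not transcribed.
So QilG is not produced.
MoO₄²⁻ is absent, so VorE is inactive.
With no repressor bound, *gixS* is transcribed.
So GixS is produced and active.
With repressor GixS bound, *mibR* is not transcribed.
→ *mibR* is OFF.
Citrulline is present, so FenS is active.
cAMP is absent, so DulX is inactive.
With repressor FenS bound, *fenQ* is not transcribed.
→ *fenQ* is OFF.
Xylulose is present, so VelZ is inactive.
Cu²⁺ is present, so RudC is active.
With repressor RudC bound, *pexP* is not transcribed.
→ *pexP* is OFF.
Ornithine is absent, so HaxE is inactive.
With no repressor bound, *kosS* is transcribed.
So KosS is produced and active.
Diaminopimelate is present, so MorY is inactive.
Activator KosS is present, so *kosL* is transcribed.
→ *kosL* is ON.
1 of the 5 genes is transcribed.

1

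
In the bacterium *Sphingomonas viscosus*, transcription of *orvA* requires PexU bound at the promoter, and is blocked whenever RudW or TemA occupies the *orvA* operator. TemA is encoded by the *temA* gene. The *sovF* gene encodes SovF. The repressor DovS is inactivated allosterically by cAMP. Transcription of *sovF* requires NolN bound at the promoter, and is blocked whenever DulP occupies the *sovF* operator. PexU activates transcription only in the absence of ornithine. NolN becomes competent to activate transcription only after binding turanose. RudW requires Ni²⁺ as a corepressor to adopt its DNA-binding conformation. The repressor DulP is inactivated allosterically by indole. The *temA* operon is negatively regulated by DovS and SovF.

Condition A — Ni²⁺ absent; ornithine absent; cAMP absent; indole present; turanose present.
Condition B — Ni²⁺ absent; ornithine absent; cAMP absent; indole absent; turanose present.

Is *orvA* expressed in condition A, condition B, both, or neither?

both

Condition A:
Ni²⁺ is absent, so RudW is inactive.
Ornithine is absent, so PexU is active.
cAMP is absent, so DovS is active.
Indole is present, so DulP is inactive.
Turanose is present, so NolN is active.
No repressor is bound and NolN is active, so *sovF* is transcribed.
So SovF is produced and active.
With repressor DovS bound, *temA* is not transcribed.
So TemA is not produced.
No repressor is bound and PexU is active, so *orvA* is transcribed.
→ *orvA* is ON in A.
Condition B:
Ni²⁺ is absent, so RudW is inactive.
Ornithine is absent, so PexU is active.
cAMP is absent, so DovS is active.
Indole is absent, so DulP is active.
Turanose is present, so NolN is active.
With repressor DulP bound, *sovF* is not transcribed.
So SovF is not produced.
With repressor DovS bound, *temA* is not transcribed.
So TemA is not produced.
No repressor is bound and PexU is active, so *orvA* is transcribed.
→ *orvA* is ON in B.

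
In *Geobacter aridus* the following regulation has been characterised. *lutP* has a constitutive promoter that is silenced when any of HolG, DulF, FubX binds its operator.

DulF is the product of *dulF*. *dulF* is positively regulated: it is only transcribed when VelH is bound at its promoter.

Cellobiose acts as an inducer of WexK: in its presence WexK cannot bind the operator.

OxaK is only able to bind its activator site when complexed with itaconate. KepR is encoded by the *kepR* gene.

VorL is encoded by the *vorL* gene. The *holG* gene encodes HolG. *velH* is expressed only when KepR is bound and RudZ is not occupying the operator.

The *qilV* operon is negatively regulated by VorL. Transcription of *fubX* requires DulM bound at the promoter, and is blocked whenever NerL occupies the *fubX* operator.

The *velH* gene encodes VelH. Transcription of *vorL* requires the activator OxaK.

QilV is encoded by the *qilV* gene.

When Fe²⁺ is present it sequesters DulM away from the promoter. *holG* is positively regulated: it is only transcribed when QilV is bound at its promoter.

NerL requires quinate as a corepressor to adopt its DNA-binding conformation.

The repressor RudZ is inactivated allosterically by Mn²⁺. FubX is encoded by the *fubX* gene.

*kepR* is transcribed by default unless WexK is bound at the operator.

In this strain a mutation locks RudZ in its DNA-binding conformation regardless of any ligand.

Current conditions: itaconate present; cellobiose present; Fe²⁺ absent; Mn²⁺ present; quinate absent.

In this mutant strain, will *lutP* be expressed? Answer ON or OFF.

Itaconate is present, so OxaK is active.
No repressor is bound and OxaK is active, so *vorL* is transcribed.
So VorL is produced and active.
With repressor VorL bound, *qilV* is not transcribed.
So QilV is not produced.
Required activator QilV is absent, so *holG* is not transcribed.
So HolG is not produced.
Cellobiose is present, so WexK is inactive.
With no repressor bound, *kepR* is transcribed.
So KepR is produced and active.
RudZ is constitutively active in this strain.
With repressor RudZ bound, *velH* is not transcribed.
So VelH is not produced.
Required activator VelH is absent, so *dulF* is not transcribed.
So DulF is not produced.
Quinate is absent, so NerL is inactive.
Fe²⁺ is absent, so DulM is active.
No repressor is bound and DulM is active, so *fubX* is transcribed.
So FubX is produced and active.
With repressor FubX bound, *lutP* is not transcribed.

OFF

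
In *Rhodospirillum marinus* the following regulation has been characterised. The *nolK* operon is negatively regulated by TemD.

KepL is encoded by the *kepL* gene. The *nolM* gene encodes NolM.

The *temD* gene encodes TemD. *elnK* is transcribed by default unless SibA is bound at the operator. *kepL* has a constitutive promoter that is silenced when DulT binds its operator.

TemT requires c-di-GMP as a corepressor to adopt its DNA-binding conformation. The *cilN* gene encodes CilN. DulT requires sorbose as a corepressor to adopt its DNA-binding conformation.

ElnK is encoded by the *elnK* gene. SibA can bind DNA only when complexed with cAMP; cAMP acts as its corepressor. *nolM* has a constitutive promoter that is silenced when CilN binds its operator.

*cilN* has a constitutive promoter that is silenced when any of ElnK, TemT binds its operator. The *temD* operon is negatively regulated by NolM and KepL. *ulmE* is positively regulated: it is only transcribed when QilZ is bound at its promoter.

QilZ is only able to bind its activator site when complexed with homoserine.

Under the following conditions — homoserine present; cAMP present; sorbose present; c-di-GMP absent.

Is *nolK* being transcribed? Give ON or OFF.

OFF

cAMP is present, so SibA is active.
With repressor SibA bound, *elnK* is not transcribed.
So ElnK is not produced.
c-di-GMP is absent, so TemT is inactive.
With no repressor bound, *cilN* is transcribed.
So CilN is produced and active.
With repressor CilN bound, *nolM* is not transcribed.
So NolM is not produced.
Sorbose is present, so DulT is active.
With repressor DulT bound, *kepL* is not transcribed.
So KepL is not produced.
With no repressor bound, *temD* is transcribed.
So TemD is produced and active.
With repressor TemD bound, *nolK* is not transcribed.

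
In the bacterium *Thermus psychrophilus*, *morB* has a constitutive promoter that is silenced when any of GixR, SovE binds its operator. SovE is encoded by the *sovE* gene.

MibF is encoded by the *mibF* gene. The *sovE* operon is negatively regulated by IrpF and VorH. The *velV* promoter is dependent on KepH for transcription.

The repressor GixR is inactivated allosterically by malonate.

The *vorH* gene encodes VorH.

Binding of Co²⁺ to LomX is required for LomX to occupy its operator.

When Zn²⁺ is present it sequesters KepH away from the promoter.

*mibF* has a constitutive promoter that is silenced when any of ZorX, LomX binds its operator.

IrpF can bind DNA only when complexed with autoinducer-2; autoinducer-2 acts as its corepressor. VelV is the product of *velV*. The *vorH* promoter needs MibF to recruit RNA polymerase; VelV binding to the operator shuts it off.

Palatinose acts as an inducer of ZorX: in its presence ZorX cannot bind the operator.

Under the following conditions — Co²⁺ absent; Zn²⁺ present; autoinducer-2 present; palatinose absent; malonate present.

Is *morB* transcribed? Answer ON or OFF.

ON

Malonate is present, so GixR is inactive.
Autoinducer-2 is present, so IrpF is active.
Palatinose is absent, so ZorX is active.
Co²⁺ is absent, so LomX is inactive.
With repressor ZorX bound, *mibF* is not transcribed.
So MibF is not produced.
Zn²⁺ is present, so KepH is inactive.
Required activator KepH is absent, so *velV* is not transcribed.
So VelV is not produced.
Required activator MibF is absent, so *vorH* is not transcribed.
So VorH is not produced.
With repressor IrpF bound, *sovE* is not transcribed.
So SovE is not produced.
With no repressor bound, *morB* is transcribed.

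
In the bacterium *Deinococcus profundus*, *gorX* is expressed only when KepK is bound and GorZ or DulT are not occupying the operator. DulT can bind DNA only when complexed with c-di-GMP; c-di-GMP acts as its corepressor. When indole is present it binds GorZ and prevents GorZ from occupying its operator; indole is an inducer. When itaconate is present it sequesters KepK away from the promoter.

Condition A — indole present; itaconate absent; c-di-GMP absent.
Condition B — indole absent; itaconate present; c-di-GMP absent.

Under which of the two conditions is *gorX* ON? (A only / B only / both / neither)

Condition A:
Indole is present, so GorZ is inactive.
Itaconate is absent, so KepK is active.
c-di-GMP is absent, so DulT is inactive.
No repressor is bound and KepK is active, so *gorX* is transcribed.
→ *gorX* is ON in A.
Condition B:
Indole is absent, so GorZ is active.
Itaconate is present, so KepK is inactive.
c-di-GMP is absent, so DulT is inactive.
With repressor GorZ bound, *gorX* is not transcribed.
→ *gorX* is OFF in B.

A only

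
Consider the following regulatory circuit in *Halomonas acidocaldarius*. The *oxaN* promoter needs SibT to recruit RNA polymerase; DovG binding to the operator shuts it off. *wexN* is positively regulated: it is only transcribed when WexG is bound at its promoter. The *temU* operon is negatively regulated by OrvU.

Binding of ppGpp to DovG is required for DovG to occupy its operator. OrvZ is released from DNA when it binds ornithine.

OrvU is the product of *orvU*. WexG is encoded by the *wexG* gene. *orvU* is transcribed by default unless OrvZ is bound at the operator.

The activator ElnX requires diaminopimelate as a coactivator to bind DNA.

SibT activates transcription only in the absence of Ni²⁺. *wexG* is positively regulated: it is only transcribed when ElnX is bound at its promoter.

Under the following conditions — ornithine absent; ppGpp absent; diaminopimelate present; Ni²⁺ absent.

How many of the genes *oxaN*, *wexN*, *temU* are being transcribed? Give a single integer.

ppGpp is absent, so DovG is inactive.
Ni²⁺ is absent, so SibT is active.
No repressor is bound and SibT is active, so *oxaN* is transcribed.
→ *oxaN* is ON.
Diaminopimelate is present, so ElnX is active.
No repressor is bound and ElnX is active, so *wexG* is transcribed.
So WexG is produced and active.
No repressor is bound and WexG is active, so *wexN* is transcribed.
→ *wexN* is ON.
Ornithine is absent, so OrvZ is active.
With repressor OrvZ bound, *orvU* is not transcribed.
So OrvU is not produced.
With no repressor bound, *temU* is transcribed.
→ *temU* is ON.
3 of the 3 genes are transcribed.

3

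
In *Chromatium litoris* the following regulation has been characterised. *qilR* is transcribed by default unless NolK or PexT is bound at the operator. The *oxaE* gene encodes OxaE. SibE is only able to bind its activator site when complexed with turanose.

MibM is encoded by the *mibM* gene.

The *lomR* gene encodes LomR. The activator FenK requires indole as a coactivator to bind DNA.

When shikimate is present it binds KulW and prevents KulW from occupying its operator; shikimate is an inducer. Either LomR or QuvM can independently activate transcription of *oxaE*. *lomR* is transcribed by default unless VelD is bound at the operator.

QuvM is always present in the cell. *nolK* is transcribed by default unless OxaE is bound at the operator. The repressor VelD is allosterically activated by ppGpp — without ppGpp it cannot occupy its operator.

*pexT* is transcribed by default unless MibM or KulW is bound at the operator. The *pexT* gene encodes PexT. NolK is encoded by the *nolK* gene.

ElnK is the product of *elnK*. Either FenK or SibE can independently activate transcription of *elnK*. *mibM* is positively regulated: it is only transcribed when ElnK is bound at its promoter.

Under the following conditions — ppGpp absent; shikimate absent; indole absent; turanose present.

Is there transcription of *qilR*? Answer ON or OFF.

ON

ppGpp is absent, so VelD is inactive.
With no repressor bound, *lomR* is transcribed.
So LomR is produced and active.
QuvM is produced constitutively and is active.
Activator LomR is present, so *oxaE* is transcribed.
So OxaE is produced and active.
With repressor OxaE bound, *nolK* is not transcribed.
So NolK is not produced.
Indole is absent, so FenK is inactive.
Turanose is present, so SibE is active.
Activator SibE is present, so *elnK* is transcribed.
So ElnK is produced and active.
No repressor is bound and ElnK is active, so *mibM* is transcribed.
So MibM is produced and active.
Shikimate is absent, so KulW is active.
With repressor MibM bound, *pexT* is not transcribed.
So PexT is not produced.
With no repressor bound, *qilR* is transcribed.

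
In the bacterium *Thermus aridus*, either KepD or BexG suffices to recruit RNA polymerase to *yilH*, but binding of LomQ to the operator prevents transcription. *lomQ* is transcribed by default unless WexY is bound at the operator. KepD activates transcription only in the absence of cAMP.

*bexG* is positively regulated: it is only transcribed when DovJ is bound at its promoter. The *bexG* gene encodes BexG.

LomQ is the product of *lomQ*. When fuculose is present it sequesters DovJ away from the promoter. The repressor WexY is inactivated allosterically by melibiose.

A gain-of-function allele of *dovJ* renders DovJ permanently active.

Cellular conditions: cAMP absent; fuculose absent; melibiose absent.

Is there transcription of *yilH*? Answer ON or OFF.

Melibiose is absent, so WexY is active.
With repressor WexY bound, *lomQ* is not transcribed.
So LomQ is not produced.
cAMP is absent, so KepD is active.
DovJ is constitutively active in this strain.
No repressor is bound and DovJ is active, so *bexG* is transcribed.
So BexG is produced and active.
Activator KepD is present, so *yilH* is transcribed.

ON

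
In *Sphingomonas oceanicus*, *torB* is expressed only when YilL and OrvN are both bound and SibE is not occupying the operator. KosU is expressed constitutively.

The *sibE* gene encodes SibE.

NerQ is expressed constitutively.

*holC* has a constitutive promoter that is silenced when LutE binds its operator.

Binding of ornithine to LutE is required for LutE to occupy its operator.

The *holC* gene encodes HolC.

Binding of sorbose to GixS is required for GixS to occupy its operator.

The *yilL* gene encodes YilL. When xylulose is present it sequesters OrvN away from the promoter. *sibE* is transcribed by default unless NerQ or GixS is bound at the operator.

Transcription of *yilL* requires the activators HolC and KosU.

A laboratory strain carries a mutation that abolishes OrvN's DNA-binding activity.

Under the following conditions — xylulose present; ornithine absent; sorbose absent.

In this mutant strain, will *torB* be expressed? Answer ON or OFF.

NerQ is produced constitutively and is active.
Sorbose is absent, so GixS is inactive.
With repressor NerQ bound, *sibE* is not transcribed.
So SibE is not produced.
Ornithine is absent, so LutE is inactive.
With no repressor bound, *holC* is transcribed.
So HolC is produced and active.
KosU is produced constitutively and is active.
No repressor is bound and HolC and KosU are active, so *yilL* is transcribed.
So YilL is produced and active.
OrvN is non-functional in this strain, so it has no effect.
Required activator OrvN is absent, so *torB* is not transcribed.

OFF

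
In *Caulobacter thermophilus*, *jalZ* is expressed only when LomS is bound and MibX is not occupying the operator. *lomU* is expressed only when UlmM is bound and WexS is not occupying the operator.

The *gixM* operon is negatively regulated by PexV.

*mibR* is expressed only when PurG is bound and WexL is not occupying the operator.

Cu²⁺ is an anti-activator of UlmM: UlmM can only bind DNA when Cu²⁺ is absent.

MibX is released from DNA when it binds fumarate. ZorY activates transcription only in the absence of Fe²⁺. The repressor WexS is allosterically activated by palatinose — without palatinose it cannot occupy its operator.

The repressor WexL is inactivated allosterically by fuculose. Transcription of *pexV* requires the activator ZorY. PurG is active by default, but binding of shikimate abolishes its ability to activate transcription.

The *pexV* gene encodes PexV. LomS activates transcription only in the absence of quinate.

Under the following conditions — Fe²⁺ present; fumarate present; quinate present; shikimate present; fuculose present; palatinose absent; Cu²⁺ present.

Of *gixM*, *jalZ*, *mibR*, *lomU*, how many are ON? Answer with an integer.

1

Fe²⁺ is present, so ZorY is inactive.
Required activator ZorY is absent, so *pexV* is not transcribed.
So PexV is not produced.
With no repressor bound, *gixM* is transcribed.
→ *gixM* is ON.
Quinate is present, so LomS is inactive.
Fumarate is present, so MibX is inactive.
Required activator LomS is absent, so *jalZ* is not transcribed.
→ *jalZ* is OFF.
Fuculose is present, so WexL is inactive.
Shikimate is present, so PurG is inactive.
Required activator PurG is absent, so *mibR* is not transcribed.
→ *mibR* is OFF.
Cu²⁺ is present, so UlmM is inactive.
Palatinose is absent, so WexS is inactive.
Required activator UlmM is absent, so *lomU* is not transcribed.
→ *lomU* is OFF.
1 of the 4 genes is transcribed.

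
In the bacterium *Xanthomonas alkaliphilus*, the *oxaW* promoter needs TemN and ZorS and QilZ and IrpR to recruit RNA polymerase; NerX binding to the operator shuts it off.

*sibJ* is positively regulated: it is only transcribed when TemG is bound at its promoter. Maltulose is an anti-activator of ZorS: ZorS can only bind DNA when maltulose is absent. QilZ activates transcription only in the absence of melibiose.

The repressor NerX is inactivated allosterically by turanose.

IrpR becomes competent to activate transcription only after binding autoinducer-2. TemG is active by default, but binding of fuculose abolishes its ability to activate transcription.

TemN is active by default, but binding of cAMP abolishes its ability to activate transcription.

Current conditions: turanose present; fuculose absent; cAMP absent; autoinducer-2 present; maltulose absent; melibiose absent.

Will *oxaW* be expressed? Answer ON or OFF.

cAMP is absent, so TemN is active.
Maltulose is absent, so ZorS is active.
Melibiose is absent, so QilZ is active.
Autoinducer-2 is present, so IrpR is active.
Turanose is present, so NerX is inactive.
No repressor is bound and TemN and ZorS and QilZ and IrpR are active, so *oxaW* is transcribed.

ON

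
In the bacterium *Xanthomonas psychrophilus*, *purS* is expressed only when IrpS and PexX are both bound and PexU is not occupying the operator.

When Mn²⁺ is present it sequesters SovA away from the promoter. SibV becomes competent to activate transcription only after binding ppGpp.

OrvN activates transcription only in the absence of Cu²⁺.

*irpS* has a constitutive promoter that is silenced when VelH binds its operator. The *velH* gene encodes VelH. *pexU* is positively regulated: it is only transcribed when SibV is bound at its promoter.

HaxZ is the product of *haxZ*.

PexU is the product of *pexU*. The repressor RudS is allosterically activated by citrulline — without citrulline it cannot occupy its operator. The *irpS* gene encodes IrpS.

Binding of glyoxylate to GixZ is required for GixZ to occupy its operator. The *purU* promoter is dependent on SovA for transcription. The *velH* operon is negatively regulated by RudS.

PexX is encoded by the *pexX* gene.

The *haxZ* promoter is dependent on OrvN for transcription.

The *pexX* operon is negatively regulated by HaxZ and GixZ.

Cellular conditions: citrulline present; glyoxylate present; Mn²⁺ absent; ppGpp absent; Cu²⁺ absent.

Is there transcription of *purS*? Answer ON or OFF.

Citrulline is present, so RudS is active.
With repressor RudS bound, *velH* is not transcribed.
So VelH is not produced.
With no repressor bound, *irpS* is transcribed.
So IrpS is produced and active.
ppGpp is absent, so SibV is inactive.
Required activator SibV is absent, so *pexU* is not transcribed.
So PexU is not produced.
Cu²⁺ is absent, so OrvN is active.
No repressor is bound and OrvN is active, so *haxZ* is transcribed.
So HaxZ is produced and active.
Glyoxylate is present, so GixZ is active.
With repressor HaxZ bound, *pexX* is not transcribed.
So PexX is not produced.
Required activator PexX is absent, so *purS* is not transcribed.

OFF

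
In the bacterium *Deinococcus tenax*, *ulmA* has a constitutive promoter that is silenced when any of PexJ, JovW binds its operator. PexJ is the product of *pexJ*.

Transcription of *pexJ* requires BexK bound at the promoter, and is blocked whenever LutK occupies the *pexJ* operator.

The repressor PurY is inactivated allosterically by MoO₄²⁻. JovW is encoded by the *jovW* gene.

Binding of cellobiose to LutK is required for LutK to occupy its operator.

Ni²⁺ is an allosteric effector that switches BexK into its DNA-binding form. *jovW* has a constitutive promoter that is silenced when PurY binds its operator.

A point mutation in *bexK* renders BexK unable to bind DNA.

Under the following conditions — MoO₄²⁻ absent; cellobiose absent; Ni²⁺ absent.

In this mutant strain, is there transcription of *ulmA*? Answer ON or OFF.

Cellobiose is absent, so LutK is inactive.
BexK is non-functional in this strain, so it has no effect.
Required activator BexK is absent, so *pexJ* is not transcribed.
So PexJ is not produced.
MoO₄²⁻ is absent, so PurY is active.
With repressor PurY bound, *jovW* is not transcribed.
So JovW is not produced.
With no repressor bound, *ulmA* is transcribed.

ON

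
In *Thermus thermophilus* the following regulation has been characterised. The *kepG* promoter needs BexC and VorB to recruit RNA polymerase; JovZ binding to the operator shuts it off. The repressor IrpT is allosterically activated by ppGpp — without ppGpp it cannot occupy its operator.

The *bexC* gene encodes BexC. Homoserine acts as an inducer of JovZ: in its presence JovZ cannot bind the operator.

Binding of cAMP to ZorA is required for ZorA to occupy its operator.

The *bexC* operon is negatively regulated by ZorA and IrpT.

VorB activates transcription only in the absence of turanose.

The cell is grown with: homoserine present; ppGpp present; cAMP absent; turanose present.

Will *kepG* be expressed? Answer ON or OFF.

Homoserine is present, so JovZ is inactive.
cAMP is absent, so ZorA is inactive.
ppGpp is present, so IrpT is active.
With repressor IrpT bound, *bexC* is not transcribed.
So BexC is not produced.
Turanose is present, so VorB is inactive.
Required activator BexC is absent, so *kepG* is not transcribed.

OFF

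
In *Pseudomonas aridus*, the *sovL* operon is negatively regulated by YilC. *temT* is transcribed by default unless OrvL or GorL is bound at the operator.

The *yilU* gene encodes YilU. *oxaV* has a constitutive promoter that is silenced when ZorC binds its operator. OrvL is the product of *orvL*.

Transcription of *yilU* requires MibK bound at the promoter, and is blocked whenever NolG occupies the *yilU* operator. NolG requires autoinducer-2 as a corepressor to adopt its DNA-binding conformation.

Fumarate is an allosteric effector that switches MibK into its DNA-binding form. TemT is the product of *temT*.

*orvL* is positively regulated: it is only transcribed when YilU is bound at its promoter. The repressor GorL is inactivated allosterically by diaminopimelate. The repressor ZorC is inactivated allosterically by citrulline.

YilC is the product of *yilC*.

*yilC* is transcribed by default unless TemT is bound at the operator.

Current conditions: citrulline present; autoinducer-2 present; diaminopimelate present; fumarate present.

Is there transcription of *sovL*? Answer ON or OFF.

ON

Autoinducer-2 is present, so NolG is active.
Fumarate is present, so MibK is active.
With repressor NolG bound, *yilU* is not transcribed.
So YilU is not produced.
Required activator YilU is absent, so *orvL* is not transcribed.
So OrvL is not produced.
Diaminopimelate is present, so GorL is inactive.
With no repressor bound, *temT* is transcribed.
So TemT is produced and active.
With repressor TemT bound, *yilC* is not transcribed.
So YilC is not produced.
With no repressor bound, *sovL* is transcribed.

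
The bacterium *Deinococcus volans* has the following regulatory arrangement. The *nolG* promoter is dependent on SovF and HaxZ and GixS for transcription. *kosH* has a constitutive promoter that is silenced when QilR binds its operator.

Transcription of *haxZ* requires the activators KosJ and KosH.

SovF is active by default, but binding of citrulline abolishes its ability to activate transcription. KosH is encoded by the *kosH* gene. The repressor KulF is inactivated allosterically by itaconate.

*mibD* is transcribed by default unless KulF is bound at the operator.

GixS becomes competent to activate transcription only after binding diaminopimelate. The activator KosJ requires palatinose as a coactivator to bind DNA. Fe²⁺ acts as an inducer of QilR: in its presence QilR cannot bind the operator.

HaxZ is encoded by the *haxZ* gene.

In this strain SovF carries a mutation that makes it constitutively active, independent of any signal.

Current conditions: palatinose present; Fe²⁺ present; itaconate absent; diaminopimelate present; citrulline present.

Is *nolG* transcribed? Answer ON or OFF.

ON

SovF is constitutively active in this strain.
Palatinose is present, so KosJ is active.
Fe²⁺ is present, so QilR is inactive.
With no repressor bound, *kosH* is transcribed.
So KosH is produced and active.
No repressor is bound and KosJ and KosH are active, so *haxZ* is transcribed.
So HaxZ is produced and active.
Diaminopimelate is present, so GixS is active.
No repressor is bound and SovF and HaxZ and GixS are active, so *nolG* is transcribed.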